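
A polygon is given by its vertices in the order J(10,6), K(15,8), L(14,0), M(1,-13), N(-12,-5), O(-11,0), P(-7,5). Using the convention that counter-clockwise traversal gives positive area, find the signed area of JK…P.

-333.5

J→K: (10)(8) − (15)(6) = -10
K→L: (15)(0) − (14)(8) = -112
L→M: (14)(-13) − (1)(0) = -182
M→N: (1)(-5) − (-12)(-13) = -161
N→O: (-12)(0) − (-11)(-5) = -55
O→P: (-11)(5) − (-7)(0) = -55
P→J: (-7)(6) − (10)(5) = -92
Σ = -667
Signed area = Σ/2 = -333.5 (negative ⇒ clockwise traversal).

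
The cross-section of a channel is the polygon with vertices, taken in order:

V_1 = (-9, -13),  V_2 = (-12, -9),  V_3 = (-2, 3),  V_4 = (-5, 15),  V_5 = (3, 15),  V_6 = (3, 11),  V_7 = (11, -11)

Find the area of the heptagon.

Σ = (-75) + (-54) + (-15) + (-120) + (-12) + (-154) + (-242) = -672
Area = |Σ|/2 = 336.

336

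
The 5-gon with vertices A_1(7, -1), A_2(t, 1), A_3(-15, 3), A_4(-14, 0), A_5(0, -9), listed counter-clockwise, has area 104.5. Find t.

Write out the shoelace sum; only the two edges meeting at A_2 involve t:
2·Area = [(7·1 − t·(-1)) + (t·3 − (-15)·1)] + 231
       = 4·t + 253 = 209
⇒ t = -11.

-11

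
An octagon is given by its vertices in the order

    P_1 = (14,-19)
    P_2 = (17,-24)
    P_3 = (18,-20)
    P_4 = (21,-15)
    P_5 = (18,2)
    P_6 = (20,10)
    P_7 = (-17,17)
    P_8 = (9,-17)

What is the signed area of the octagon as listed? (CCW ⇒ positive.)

697

Apply the surveyor's formula: 2A = Σ (x_i·y_{i+1} − x_{i+1}·y_i), indices taken mod 8.
Cross-terms: -13, 92, 150, 312, 140, 510, 136, 67  ⇒  Σ = 1394
Signed area = Σ/2 = 697 (positive ⇒ counter-clockwise traversal).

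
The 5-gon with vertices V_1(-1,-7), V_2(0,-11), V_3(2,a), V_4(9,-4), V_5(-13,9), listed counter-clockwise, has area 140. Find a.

-14

Write out the shoelace sum; only the two edges meeting at V_3 involve a:
2·Area = [(0·a − 2·(-11)) + (2·(-4) − 9·a)] + 140
       = -9·a + 154 = 280
⇒ a = -14.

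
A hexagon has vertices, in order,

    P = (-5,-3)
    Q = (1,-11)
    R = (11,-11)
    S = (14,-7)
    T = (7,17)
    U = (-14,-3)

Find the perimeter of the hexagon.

|PQ| = √((6)² + (-8)²) = √100 = 10
|QR| = √((10)² + (0)²) = √100 = 10
|RS| = √((3)² + (4)²) = √25 = 5
|ST| = √((-7)² + (24)²) = √625 = 25
|TU| = √((-21)² + (-20)²) = √841 = 29
|UP| = √((9)² + (0)²) = √81 = 9
Perimeter = 10 + 10 + 5 + 25 + 29 + 9 = 88.

88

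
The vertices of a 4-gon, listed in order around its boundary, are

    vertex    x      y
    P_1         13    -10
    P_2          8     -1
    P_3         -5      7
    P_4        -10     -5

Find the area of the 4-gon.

189

P_1→P_2: (13)(-1) − (8)(-10) = 67
P_2→P_3: (8)(7) − (-5)(-1) = 51
P_3→P_4: (-5)(-5) − (-10)(7) = 95
P_4→P_1: (-10)(-10) − (13)(-5) = 165
Σ = 378
Area = |Σ|/2 = 189.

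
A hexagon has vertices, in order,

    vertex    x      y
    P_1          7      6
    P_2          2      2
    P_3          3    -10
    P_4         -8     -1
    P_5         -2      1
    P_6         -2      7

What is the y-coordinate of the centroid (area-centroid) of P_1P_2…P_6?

Apply the surveyor's formula. First the cross-terms c_i = x_i·y_{i+1} − x_{i+1}·y_i:
  2, -26, -83, -10, -12, -61  ⇒  2A = -190, A = -95.
Then Σ (y_i + y_{i+1})·c_i = 248, so ȳ = 248 / (6·(-95)) = -124/285.

-124/285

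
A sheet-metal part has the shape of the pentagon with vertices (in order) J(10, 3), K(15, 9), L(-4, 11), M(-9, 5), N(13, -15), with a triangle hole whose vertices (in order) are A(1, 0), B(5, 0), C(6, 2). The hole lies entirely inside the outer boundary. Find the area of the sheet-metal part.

288

Outer boundary:
Σ = (45) + (201) + (79) + (70) + (189) = 584
Area = |Σ|/2 = 292.
Hole:
Apply Gauss's area formula: 2A = Σ (x_i·y_{i+1} − x_{i+1}·y_i), indices taken mod 3.
Cross-terms: 0, 10, -2  ⇒  Σ = 8
Area = |Σ|/2 = 4.
Net area = 292 − 4 = 288.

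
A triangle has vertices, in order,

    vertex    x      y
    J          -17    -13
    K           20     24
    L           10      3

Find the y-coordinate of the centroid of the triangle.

Apply the surveyor's formula. First the cross-terms c_i = x_i·y_{i+1} − x_{i+1}·y_i:
  -148, -180, -79  ⇒  2A = -407, A = -203.5.
Then Σ (y_i + y_{i+1})·c_i = -5698, so ȳ = -5698 / (6·(-203.5)) = 14/3.

14/3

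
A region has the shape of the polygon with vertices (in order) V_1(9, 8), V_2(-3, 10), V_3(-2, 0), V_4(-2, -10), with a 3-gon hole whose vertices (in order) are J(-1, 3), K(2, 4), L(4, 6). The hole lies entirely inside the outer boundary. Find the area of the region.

Outer boundary:
V_1→V_2: (9)(10) − (-3)(8) = 114
V_2→V_3: (-3)(0) − (-2)(10) = 20
V_3→V_4: (-2)(-10) − (-2)(0) = 20
V_4→V_1: (-2)(8) − (9)(-10) = 74
Σ = 228
Area = |Σ|/2 = 114.
Hole:
Apply the surveyor's formula: 2A = Σ (x_i·y_{i+1} − x_{i+1}·y_i), indices taken mod 3.
Σ = (-10) + (-4) + (18) = 4
Area = |Σ|/2 = 2.
Net area = 114 − 2 = 112.

112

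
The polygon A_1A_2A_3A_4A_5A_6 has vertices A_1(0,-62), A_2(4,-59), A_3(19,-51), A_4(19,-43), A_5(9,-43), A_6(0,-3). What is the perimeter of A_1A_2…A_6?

140

|A_1A_2| = √((4)² + (3)²) = √25 = 5
|A_2A_3| = √((15)² + (8)²) = √289 = 17
|A_3A_4| = √((0)² + (8)²) = √64 = 8
|A_4A_5| = √((-10)² + (0)²) = √100 = 10
|A_5A_6| = √((-9)² + (40)²) = √1681 = 41
|A_6A_1| = √((0)² + (-59)²) = √3481 = 59
Perimeter = 5 + 17 + 8 + 10 + 41 + 59 = 140.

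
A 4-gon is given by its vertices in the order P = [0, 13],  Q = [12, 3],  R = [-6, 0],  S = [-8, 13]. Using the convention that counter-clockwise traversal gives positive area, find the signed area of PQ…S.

Apply Gauss's area formula: 2A = Σ (x_i·y_{i+1} − x_{i+1}·y_i), indices taken mod 4.
Cross-terms: -156, 18, -78, -104  ⇒  Σ = -320
Signed area = Σ/2 = -160 (negative ⇒ clockwise traversal).

-160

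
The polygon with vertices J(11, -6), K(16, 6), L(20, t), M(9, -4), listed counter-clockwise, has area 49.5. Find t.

21

The doubled signed area Σ (x_i y_{i+1} − x_{i+1} y_i) is linear in t.
With t=0 it equals -48; the coefficient of t is 7 (from the two edges through L).
So 7·t + -48 = 2·49.5 = 99 ⇒ t = 21.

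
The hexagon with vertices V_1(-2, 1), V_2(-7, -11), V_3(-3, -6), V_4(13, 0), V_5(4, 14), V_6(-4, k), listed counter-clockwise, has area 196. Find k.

Write out the shoelace sum; only the two edges meeting at V_6 involve k:
2·Area = [(4·k − (-4)·14) + ((-4)·1 − (-2)·k)] + 298
       = 6·k + 350 = 392
⇒ k = 7.

7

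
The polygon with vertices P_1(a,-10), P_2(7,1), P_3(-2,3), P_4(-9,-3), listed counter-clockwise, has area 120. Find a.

The doubled signed area Σ (x_i y_{i+1} − x_{i+1} y_i) is linear in a.
With a=0 it equals 216; the coefficient of a is 4 (from the two edges through P_1).
So 4·a + 216 = 2·120 = 240 ⇒ a = 6.

6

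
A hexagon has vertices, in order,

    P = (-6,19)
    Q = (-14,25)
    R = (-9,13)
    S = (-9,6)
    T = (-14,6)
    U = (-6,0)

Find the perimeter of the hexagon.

|PQ| = √((-8)² + (6)²) = √100 = 10
|QR| = √((5)² + (-12)²) = √169 = 13
|RS| = √((0)² + (-7)²) = √49 = 7
|ST| = √((-5)² + (0)²) = √25 = 5
|TU| = √((8)² + (-6)²) = √100 = 10
|UP| = √((0)² + (19)²) = √361 = 19
Perimeter = 10 + 13 + 7 + 5 + 10 + 19 = 64.

64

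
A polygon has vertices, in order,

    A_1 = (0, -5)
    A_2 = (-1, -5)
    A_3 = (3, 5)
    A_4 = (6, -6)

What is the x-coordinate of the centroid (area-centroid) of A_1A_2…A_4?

Apply the shoelace formula. First the cross-terms c_i = x_i·y_{i+1} − x_{i+1}·y_i:
  -5, 10, -48, -30  ⇒  2A = -73, A = -36.5.
Then Σ (x_i + x_{i+1})·c_i = -587, so x̄ = -587 / (6·(-36.5)) = 587/219.

587/219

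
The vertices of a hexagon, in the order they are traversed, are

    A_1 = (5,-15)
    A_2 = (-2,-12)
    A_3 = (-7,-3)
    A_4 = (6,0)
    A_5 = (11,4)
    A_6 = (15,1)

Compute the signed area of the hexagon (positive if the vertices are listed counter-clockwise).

-202.5

Apply the shoelace (surveyor's) formula: 2A = Σ (x_i·y_{i+1} − x_{i+1}·y_i), indices taken mod 6.
Σ = (-90) + (-78) + (18) + (24) + (-49) + (-230) = -405
Signed area = Σ/2 = -202.5 (negative ⇒ clockwise traversal).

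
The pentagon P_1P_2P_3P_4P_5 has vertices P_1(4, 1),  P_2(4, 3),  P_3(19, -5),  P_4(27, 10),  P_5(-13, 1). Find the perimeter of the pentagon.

94

|P_1P_2| = √((0)² + (2)²) = √4 = 2
|P_2P_3| = √((15)² + (-8)²) = √289 = 17
|P_3P_4| = √((8)² + (15)²) = √289 = 17
|P_4P_5| = √((-40)² + (-9)²) = √1681 = 41
|P_5P_1| = √((17)² + (0)²) = √289 = 17
Perimeter = 2 + 17 + 17 + 41 + 17 = 94.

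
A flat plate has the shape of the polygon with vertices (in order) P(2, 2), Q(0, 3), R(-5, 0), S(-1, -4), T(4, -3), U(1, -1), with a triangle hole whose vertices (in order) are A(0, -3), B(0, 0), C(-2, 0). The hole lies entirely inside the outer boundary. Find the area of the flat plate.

Outer boundary:
Apply the shoelace (surveyor's) formula: 2A = Σ (x_i·y_{i+1} − x_{i+1}·y_i), indices taken mod 6.
Cross-terms: 6, 15, 20, 19, -1, 4  ⇒  Σ = 63
Area = |Σ|/2 = 31.5.
Hole:
Apply the shoelace formula: 2A = Σ (x_i·y_{i+1} − x_{i+1}·y_i), indices taken mod 3.
Cross-terms: 0, 0, 6  ⇒  Σ = 6
Area = |Σ|/2 = 3.
Net area = 31.5 − 3 = 28.5.

28.5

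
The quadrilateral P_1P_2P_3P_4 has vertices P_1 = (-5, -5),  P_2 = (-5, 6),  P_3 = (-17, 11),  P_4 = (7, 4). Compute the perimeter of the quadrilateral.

64

|P_1P_2| = √((0)² + (11)²) = √121 = 11
|P_2P_3| = √((-12)² + (5)²) = √169 = 13
|P_3P_4| = √((24)² + (-7)²) = √625 = 25
|P_4P_1| = √((-12)² + (-9)²) = √225 = 15
Perimeter = 11 + 13 + 25 + 15 = 64.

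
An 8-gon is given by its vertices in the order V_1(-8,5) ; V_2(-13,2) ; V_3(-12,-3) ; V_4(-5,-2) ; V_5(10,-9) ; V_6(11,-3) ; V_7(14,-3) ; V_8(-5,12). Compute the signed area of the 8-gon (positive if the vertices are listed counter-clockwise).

Apply the surveyor's formula: 2A = Σ (x_i·y_{i+1} − x_{i+1}·y_i), indices taken mod 8.
Σ = (49) + (63) + (9) + (65) + (69) + (9) + (153) + (71) = 488
Signed area = Σ/2 = 244 (positive ⇒ counter-clockwise traversal).

244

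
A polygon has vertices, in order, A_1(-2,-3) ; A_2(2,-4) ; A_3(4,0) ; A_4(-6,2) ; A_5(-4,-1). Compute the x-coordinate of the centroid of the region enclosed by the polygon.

Apply the shoelace formula. First the cross-terms c_i = x_i·y_{i+1} − x_{i+1}·y_i:
  14, 16, 8, 14, 10  ⇒  2A = 62, A = 31.
Then Σ (x_i + x_{i+1})·c_i = -120, so x̄ = -120 / (6·31) = -20/31.

-20/31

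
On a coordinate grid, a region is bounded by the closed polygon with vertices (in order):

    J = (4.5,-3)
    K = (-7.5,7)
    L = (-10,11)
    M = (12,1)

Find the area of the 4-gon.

Apply the shoelace formula: 2A = Σ (x_i·y_{i+1} − x_{i+1}·y_i), indices taken mod 4.
Σ = (9) + (-12.5) + (-142) + (-40.5) = -186
Area = |Σ|/2 = 93.

93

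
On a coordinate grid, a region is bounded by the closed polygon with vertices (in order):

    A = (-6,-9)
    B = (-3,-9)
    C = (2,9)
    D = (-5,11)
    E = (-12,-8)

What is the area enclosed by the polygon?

158.5

Cross-terms: 27, -9, 67, 172, 60  ⇒  Σ = 317
Area = |Σ|/2 = 158.5.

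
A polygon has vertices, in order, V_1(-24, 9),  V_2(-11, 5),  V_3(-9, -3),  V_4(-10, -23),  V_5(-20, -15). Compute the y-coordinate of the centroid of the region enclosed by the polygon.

Apply Gauss's area formula. First the cross-terms c_i = x_i·y_{i+1} − x_{i+1}·y_i:
  -21, 78, 177, -310, -540  ⇒  2A = -616, A = -308.
Then Σ (y_i + y_{i+1})·c_i = 10280, so ȳ = 10280 / (6·(-308)) = -1285/231.

-1285/231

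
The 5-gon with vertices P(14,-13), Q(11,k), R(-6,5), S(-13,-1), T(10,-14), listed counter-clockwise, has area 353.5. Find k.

9

Write out the shoelace sum; only the two edges meeting at Q involve k:
2·Area = [(14·k − 11·(-13)) + (11·5 − (-6)·k)] + 329
       = 20·k + 527 = 707
⇒ k = 9.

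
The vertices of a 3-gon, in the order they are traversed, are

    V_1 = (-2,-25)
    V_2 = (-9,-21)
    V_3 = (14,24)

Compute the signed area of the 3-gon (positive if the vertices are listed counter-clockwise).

-203.5

Apply the surveyor's formula: 2A = Σ (x_i·y_{i+1} − x_{i+1}·y_i), indices taken mod 3.
V_1→V_2: (-2)(-21) − (-9)(-25) = -183
V_2→V_3: (-9)(24) − (14)(-21) = 78
V_3→V_1: (14)(-25) − (-2)(24) = -302
Σ = -407
Signed area = Σ/2 = -203.5 (negative ⇒ clockwise traversal).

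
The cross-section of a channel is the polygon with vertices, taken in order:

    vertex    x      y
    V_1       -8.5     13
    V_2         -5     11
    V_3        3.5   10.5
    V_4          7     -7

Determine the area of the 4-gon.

Apply the shoelace (surveyor's) formula: 2A = Σ (x_i·y_{i+1} − x_{i+1}·y_i), indices taken mod 4.
V_1→V_2: (-8.5)(11) − (-5)(13) = -28.5
V_2→V_3: (-5)(10.5) − (3.5)(11) = -91
V_3→V_4: (3.5)(-7) − (7)(10.5) = -98
V_4→V_1: (7)(13) − (-8.5)(-7) = 31.5
Σ = -186
Area = |Σ|/2 = 93.

93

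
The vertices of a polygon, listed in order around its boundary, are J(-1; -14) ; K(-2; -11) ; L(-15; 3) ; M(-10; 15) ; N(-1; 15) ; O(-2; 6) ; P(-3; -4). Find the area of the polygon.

Cross-terms: -17, -171, -195, -135, 24, 26, 38  ⇒  Σ = -430
Area = |Σ|/2 = 215.

215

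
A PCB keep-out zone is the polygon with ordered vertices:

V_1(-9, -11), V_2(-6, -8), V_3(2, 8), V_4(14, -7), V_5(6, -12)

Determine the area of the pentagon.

Apply the shoelace formula: 2A = Σ (x_i·y_{i+1} − x_{i+1}·y_i), indices taken mod 5.
V_1→V_2: (-9)(-8) − (-6)(-11) = 6
V_2→V_3: (-6)(8) − (2)(-8) = -32
V_3→V_4: (2)(-7) − (14)(8) = -126
V_4→V_5: (14)(-12) − (6)(-7) = -126
V_5→V_1: (6)(-11) − (-9)(-12) = -174
Σ = -452
Area = |Σ|/2 = 226.

226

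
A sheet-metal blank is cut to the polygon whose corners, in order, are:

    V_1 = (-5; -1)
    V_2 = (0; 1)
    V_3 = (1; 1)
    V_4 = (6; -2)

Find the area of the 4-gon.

Cross-terms: -5, -1, -8, -16  ⇒  Σ = -30
Area = |Σ|/2 = 15.

15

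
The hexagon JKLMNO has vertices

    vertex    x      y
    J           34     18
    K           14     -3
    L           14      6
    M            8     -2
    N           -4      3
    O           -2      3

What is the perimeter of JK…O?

|JK| = √((-20)² + (-21)²) = √841 = 29
|KL| = √((0)² + (9)²) = √81 = 9
|LM| = √((-6)² + (-8)²) = √100 = 10
|MN| = √((-12)² + (5)²) = √169 = 13
|NO| = √((2)² + (0)²) = √4 = 2
|OJ| = √((36)² + (15)²) = √1521 = 39
Perimeter = 29 + 9 + 10 + 13 + 2 + 39 = 102.

102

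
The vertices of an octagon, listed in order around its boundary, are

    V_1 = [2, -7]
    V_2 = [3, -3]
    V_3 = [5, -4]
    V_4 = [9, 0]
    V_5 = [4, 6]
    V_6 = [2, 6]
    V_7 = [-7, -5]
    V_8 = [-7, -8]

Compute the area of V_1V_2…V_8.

Apply Gauss's area formula: 2A = Σ (x_i·y_{i+1} − x_{i+1}·y_i), indices taken mod 8.
Σ = (15) + (3) + (36) + (54) + (12) + (32) + (21) + (65) = 238
Area = |Σ|/2 = 119.

119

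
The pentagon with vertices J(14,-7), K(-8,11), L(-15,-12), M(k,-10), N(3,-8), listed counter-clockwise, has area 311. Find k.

-2

The doubled signed area Σ (x_i y_{i+1} − x_{i+1} y_i) is linear in k.
With k=0 it equals 630; the coefficient of k is 4 (from the two edges through M).
So 4·k + 630 = 2·311 = 622 ⇒ k = -2.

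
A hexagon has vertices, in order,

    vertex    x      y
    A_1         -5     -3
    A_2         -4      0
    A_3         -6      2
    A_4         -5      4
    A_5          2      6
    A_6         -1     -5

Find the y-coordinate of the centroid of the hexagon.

Apply the shoelace formula. First the cross-terms c_i = x_i·y_{i+1} − x_{i+1}·y_i:
  -12, -8, -14, -38, -4, -22  ⇒  2A = -98, A = -49.
Then Σ (y_i + y_{i+1})·c_i = -272, so ȳ = -272 / (6·(-49)) = 136/147.

136/147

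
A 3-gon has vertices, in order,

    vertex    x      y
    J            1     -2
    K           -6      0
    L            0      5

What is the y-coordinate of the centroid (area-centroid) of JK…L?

Apply the shoelace (surveyor's) formula. First the cross-terms c_i = x_i·y_{i+1} − x_{i+1}·y_i:
  -12, -30, -5  ⇒  2A = -47, A = -23.5.
Then Σ (y_i + y_{i+1})·c_i = -141, so ȳ = -141 / (6·(-23.5)) = 1.

1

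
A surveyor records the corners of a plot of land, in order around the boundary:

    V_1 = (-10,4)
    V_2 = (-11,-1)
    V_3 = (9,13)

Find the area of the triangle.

43

V_1→V_2: (-10)(-1) − (-11)(4) = 54
V_2→V_3: (-11)(13) − (9)(-1) = -134
V_3→V_1: (9)(4) − (-10)(13) = 166
Σ = 86
Area = |Σ|/2 = 43.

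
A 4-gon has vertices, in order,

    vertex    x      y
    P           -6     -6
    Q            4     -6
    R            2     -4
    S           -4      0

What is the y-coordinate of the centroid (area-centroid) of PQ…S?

-95/24

Apply the shoelace formula. First the cross-terms c_i = x_i·y_{i+1} − x_{i+1}·y_i:
  60, -4, -16, 24  ⇒  2A = 64, A = 32.
Then Σ (y_i + y_{i+1})·c_i = -760, so ȳ = -760 / (6·32) = -95/24.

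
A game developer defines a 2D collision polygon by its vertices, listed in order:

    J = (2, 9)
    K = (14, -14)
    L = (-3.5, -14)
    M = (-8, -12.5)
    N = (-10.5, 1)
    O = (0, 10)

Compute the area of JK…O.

365.75

Apply Gauss's area formula: 2A = Σ (x_i·y_{i+1} − x_{i+1}·y_i), indices taken mod 6.
Cross-terms: -154, -245, -68.25, -139.25, -105, -20  ⇒  Σ = -731.5
Area = |Σ|/2 = 365.75.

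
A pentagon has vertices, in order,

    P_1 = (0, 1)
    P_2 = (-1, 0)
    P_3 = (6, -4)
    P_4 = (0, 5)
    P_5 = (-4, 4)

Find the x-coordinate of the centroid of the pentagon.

15/17

Apply the shoelace (surveyor's) formula. First the cross-terms c_i = x_i·y_{i+1} − x_{i+1}·y_i:
  1, 4, 30, 20, -4  ⇒  2A = 51, A = 25.5.
Then Σ (x_i + x_{i+1})·c_i = 135, so x̄ = 135 / (6·25.5) = 15/17.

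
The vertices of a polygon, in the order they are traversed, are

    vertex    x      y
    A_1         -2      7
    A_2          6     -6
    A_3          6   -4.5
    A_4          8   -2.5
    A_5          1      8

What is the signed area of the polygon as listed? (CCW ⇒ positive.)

Apply the shoelace formula: 2A = Σ (x_i·y_{i+1} − x_{i+1}·y_i), indices taken mod 5.
Σ = (-30) + (9) + (21) + (66.5) + (23) = 89.5
Signed area = Σ/2 = 44.75 (positive ⇒ counter-clockwise traversal).

44.75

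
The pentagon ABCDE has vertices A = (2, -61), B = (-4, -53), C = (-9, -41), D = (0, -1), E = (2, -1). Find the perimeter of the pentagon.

|AB| = √((-6)² + (8)²) = √100 = 10
|BC| = √((-5)² + (12)²) = √169 = 13
|CD| = √((9)² + (40)²) = √1681 = 41
|DE| = √((2)² + (0)²) = √4 = 2
|EA| = √((0)² + (-60)²) = √3600 = 60
Perimeter = 10 + 13 + 41 + 2 + 60 = 126.

126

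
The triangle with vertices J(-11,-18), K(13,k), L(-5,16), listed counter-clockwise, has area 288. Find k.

The doubled signed area Σ (x_i y_{i+1} − x_{i+1} y_i) is linear in k.
With k=0 it equals 708; the coefficient of k is -6 (from the two edges through K).
So -6·k + 708 = 2·288 = 576 ⇒ k = 22.

22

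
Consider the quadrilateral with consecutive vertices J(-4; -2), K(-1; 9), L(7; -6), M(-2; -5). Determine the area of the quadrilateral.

79

Cross-terms: -38, -57, -47, -16  ⇒  Σ = -158
Area = |Σ|/2 = 79.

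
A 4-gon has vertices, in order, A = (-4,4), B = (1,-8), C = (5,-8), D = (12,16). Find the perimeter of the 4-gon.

62

|AB| = √((5)² + (-12)²) = √169 = 13
|BC| = √((4)² + (0)²) = √16 = 4
|CD| = √((7)² + (24)²) = √625 = 25
|DA| = √((-16)² + (-12)²) = √400 = 20
Perimeter = 13 + 4 + 25 + 20 = 62.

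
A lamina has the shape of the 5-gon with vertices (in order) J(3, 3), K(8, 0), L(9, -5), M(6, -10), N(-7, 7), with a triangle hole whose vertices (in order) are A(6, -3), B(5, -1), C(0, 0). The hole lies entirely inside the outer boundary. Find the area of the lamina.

92.5

Outer boundary:
J→K: (3)(0) − (8)(3) = -24
K→L: (8)(-5) − (9)(0) = -40
L→M: (9)(-10) − (6)(-5) = -60
M→N: (6)(7) − (-7)(-10) = -28
N→J: (-7)(3) − (3)(7) = -42
Σ = -194
Area = |Σ|/2 = 97.
Hole:
Σ = (9) + (0) + (0) = 9
Area = |Σ|/2 = 4.5.
Net area = 97 − 4.5 = 92.5.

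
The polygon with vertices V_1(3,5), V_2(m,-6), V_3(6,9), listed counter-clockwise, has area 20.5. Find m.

5

Write out the shoelace sum; only the two edges meeting at V_2 involve m:
2·Area = [(3·(-6) − m·5) + (m·9 − 6·(-6))] + 3
       = 4·m + 21 = 41
⇒ m = 5.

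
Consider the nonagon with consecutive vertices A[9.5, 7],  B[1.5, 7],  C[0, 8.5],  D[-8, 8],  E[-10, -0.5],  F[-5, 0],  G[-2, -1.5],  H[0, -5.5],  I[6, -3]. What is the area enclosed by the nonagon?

Apply the surveyor's formula: 2A = Σ (x_i·y_{i+1} − x_{i+1}·y_i), indices taken mod 9.
Σ = (56) + (12.75) + (68) + (84) + (-2.5) + (7.5) + (11) + (33) + (70.5) = 340.25
Area = |Σ|/2 = 170.125.

170.125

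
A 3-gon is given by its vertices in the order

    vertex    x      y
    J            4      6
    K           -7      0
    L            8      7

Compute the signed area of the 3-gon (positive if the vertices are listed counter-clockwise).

6.5

Apply the shoelace (surveyor's) formula: 2A = Σ (x_i·y_{i+1} − x_{i+1}·y_i), indices taken mod 3.
Σ = (42) + (-49) + (20) = 13
Signed area = Σ/2 = 6.5 (positive ⇒ counter-clockwise traversal).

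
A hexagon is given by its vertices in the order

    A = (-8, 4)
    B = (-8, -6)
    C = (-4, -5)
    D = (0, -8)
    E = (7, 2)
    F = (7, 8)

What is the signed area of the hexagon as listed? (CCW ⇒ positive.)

159

Σ = (80) + (16) + (32) + (56) + (42) + (92) = 318
Signed area = Σ/2 = 159 (positive ⇒ counter-clockwise traversal).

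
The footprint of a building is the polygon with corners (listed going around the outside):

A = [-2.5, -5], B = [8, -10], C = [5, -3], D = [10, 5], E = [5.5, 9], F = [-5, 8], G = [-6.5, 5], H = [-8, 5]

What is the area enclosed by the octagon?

Σ = (65) + (26) + (55) + (62.5) + (89) + (27) + (7.5) + (52.5) = 384.5
Area = |Σ|/2 = 192.25.

192.25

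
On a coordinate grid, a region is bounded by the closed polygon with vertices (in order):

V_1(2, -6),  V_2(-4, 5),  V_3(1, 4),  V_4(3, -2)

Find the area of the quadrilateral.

Σ = (-14) + (-21) + (-14) + (-14) = -63
Area = |Σ|/2 = 31.5.

31.5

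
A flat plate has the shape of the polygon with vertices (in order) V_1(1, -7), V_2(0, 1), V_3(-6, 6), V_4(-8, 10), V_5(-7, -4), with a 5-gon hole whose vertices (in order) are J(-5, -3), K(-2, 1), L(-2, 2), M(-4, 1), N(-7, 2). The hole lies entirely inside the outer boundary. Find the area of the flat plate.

63.5

Outer boundary:
V_1→V_2: (1)(1) − (0)(-7) = 1
V_2→V_3: (0)(6) − (-6)(1) = 6
V_3→V_4: (-6)(10) − (-8)(6) = -12
V_4→V_5: (-8)(-4) − (-7)(10) = 102
V_5→V_1: (-7)(-7) − (1)(-4) = 53
Σ = 150
Area = |Σ|/2 = 75.
Hole:
Apply Gauss's area formula: 2A = Σ (x_i·y_{i+1} − x_{i+1}·y_i), indices taken mod 5.
J→K: (-5)(1) − (-2)(-3) = -11
K→L: (-2)(2) − (-2)(1) = -2
L→M: (-2)(1) − (-4)(2) = 6
M→N: (-4)(2) − (-7)(1) = -1
N→J: (-7)(-3) − (-5)(2) = 31
Σ = 23
Area = |Σ|/2 = 11.5.
Net area = 75 − 11.5 = 63.5.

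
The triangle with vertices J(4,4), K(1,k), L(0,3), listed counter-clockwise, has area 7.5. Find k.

The doubled signed area Σ (x_i y_{i+1} − x_{i+1} y_i) is linear in k.
With k=0 it equals -13; the coefficient of k is 4 (from the two edges through K).
So 4·k + -13 = 2·7.5 = 15 ⇒ k = 7.

7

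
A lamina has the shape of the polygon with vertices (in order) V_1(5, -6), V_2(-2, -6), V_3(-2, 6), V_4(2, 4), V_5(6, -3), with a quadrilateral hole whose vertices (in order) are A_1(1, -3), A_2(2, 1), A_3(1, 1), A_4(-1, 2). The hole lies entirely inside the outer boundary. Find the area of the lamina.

Outer boundary:
Apply the shoelace formula: 2A = Σ (x_i·y_{i+1} − x_{i+1}·y_i), indices taken mod 5.
Σ = (-42) + (-24) + (-20) + (-30) + (-21) = -137
Area = |Σ|/2 = 68.5.
Hole:
Σ = (7) + (1) + (3) + (1) = 12
Area = |Σ|/2 = 6.
Net area = 68.5 − 6 = 62.5.

62.5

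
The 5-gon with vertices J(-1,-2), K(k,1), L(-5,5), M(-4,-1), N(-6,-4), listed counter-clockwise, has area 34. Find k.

3

The doubled signed area Σ (x_i y_{i+1} − x_{i+1} y_i) is linear in k.
With k=0 it equals 47; the coefficient of k is 7 (from the two edges through K).
So 7·k + 47 = 2·34 = 68 ⇒ k = 3.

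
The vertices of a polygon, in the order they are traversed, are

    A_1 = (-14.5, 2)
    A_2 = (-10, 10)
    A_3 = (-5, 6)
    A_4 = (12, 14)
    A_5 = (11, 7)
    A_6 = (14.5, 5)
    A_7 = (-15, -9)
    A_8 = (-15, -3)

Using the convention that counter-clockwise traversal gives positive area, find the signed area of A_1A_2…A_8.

Cross-terms: -125, -10, -142, -70, -46.5, -55.5, -90, -73.5  ⇒  Σ = -612.5
Signed area = Σ/2 = -306.25 (negative ⇒ clockwise traversal).

-306.25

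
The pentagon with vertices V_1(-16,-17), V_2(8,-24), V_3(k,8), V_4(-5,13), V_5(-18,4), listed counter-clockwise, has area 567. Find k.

Write out the shoelace sum; only the two edges meeting at V_3 involve k:
2·Area = [(8·8 − k·(-24)) + (k·13 − (-5)·8)] + 1104
       = 37·k + 1208 = 1134
⇒ k = -2.

-2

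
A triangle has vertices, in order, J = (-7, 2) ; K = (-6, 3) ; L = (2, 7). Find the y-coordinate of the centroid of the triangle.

Apply the shoelace formula. First the cross-terms c_i = x_i·y_{i+1} − x_{i+1}·y_i:
  -9, -48, 53  ⇒  2A = -4, A = -2.
Then Σ (y_i + y_{i+1})·c_i = -48, so ȳ = -48 / (6·(-2)) = 4.

4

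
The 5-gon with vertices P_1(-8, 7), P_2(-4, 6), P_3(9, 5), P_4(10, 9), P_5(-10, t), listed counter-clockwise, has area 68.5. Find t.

10

Write out the shoelace sum; only the two edges meeting at P_5 involve t:
2·Area = [(10·t − (-10)·9) + ((-10)·7 − (-8)·t)] + -63
       = 18·t + -43 = 137
⇒ t = 10.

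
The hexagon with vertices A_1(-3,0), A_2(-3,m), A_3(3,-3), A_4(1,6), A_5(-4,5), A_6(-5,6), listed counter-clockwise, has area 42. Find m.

-1

The doubled signed area Σ (x_i y_{i+1} − x_{i+1} y_i) is linear in m.
With m=0 it equals 78; the coefficient of m is -6 (from the two edges through A_2).
So -6·m + 78 = 2·42 = 84 ⇒ m = -1.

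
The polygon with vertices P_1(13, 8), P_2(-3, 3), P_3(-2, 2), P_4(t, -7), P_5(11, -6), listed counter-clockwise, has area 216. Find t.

-14

Write out the shoelace sum; only the two edges meeting at P_4 involve t:
2·Area = [((-2)·(-7) − t·2) + (t·(-6) − 11·(-7))] + 229
       = -8·t + 320 = 432
⇒ t = -14.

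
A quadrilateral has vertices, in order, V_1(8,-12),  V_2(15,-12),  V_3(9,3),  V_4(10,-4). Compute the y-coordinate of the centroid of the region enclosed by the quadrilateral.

-1919/249

Apply Gauss's area formula. First the cross-terms c_i = x_i·y_{i+1} − x_{i+1}·y_i:
  84, 153, -66, -88  ⇒  2A = 83, A = 41.5.
Then Σ (y_i + y_{i+1})·c_i = -1919, so ȳ = -1919 / (6·41.5) = -1919/249.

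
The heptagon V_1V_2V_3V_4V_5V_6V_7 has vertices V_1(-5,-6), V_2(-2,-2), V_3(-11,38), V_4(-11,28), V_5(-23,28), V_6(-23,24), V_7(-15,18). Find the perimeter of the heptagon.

108

|V_1V_2| = √((3)² + (4)²) = √25 = 5
|V_2V_3| = √((-9)² + (40)²) = √1681 = 41
|V_3V_4| = √((0)² + (-10)²) = √100 = 10
|V_4V_5| = √((-12)² + (0)²) = √144 = 12
|V_5V_6| = √((0)² + (-4)²) = √16 = 4
|V_6V_7| = √((8)² + (-6)²) = √100 = 10
|V_7V_1| = √((10)² + (-24)²) = √676 = 26
Perimeter = 5 + 41 + 10 + 12 + 4 + 10 + 26 = 108.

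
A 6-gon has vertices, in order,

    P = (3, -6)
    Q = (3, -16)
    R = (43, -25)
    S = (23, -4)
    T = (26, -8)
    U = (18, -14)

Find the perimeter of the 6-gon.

|PQ| = √((0)² + (-10)²) = √100 = 10
|QR| = √((40)² + (-9)²) = √1681 = 41
|RS| = √((-20)² + (21)²) = √841 = 29
|ST| = √((3)² + (-4)²) = √25 = 5
|TU| = √((-8)² + (-6)²) = √100 = 10
|UP| = √((-15)² + (8)²) = √289 = 17
Perimeter = 10 + 41 + 29 + 5 + 10 + 17 = 112.

112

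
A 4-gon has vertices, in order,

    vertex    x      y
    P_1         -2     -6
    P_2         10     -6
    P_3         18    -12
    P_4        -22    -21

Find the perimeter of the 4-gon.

|P_1P_2| = √((12)² + (0)²) = √144 = 12
|P_2P_3| = √((8)² + (-6)²) = √100 = 10
|P_3P_4| = √((-40)² + (-9)²) = √1681 = 41
|P_4P_1| = √((20)² + (15)²) = √625 = 25
Perimeter = 12 + 10 + 41 + 25 = 88.

88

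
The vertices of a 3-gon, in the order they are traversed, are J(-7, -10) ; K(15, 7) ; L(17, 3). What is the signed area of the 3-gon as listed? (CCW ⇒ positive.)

Apply the surveyor's formula: 2A = Σ (x_i·y_{i+1} − x_{i+1}·y_i), indices taken mod 3.
Σ = (101) + (-74) + (-149) = -122
Signed area = Σ/2 = -61 (negative ⇒ clockwise traversal).

-61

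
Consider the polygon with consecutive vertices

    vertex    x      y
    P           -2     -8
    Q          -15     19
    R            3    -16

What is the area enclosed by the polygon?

Apply Gauss's area formula: 2A = Σ (x_i·y_{i+1} − x_{i+1}·y_i), indices taken mod 3.
Cross-terms: -158, 183, -56  ⇒  Σ = -31
Area = |Σ|/2 = 15.5.

15.5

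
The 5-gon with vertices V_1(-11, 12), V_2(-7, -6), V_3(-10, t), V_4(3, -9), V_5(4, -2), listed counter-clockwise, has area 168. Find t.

-10

The doubled signed area Σ (x_i y_{i+1} − x_{i+1} y_i) is linear in t.
With t=0 it equals 236; the coefficient of t is -10 (from the two edges through V_3).
So -10·t + 236 = 2·168 = 336 ⇒ t = -10.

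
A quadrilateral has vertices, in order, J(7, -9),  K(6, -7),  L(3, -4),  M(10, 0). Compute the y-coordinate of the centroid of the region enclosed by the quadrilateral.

-4.1875

Apply the shoelace formula. First the cross-terms c_i = x_i·y_{i+1} − x_{i+1}·y_i:
  5, -3, 40, -90  ⇒  2A = -48, A = -24.
Then Σ (y_i + y_{i+1})·c_i = 603, so ȳ = 603 / (6·(-24)) = -4.1875.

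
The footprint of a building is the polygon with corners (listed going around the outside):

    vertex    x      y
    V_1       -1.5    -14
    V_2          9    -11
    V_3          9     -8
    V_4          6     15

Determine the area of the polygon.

145.5

Cross-terms: 142.5, 27, 183, -61.5  ⇒  Σ = 291
Area = |Σ|/2 = 145.5.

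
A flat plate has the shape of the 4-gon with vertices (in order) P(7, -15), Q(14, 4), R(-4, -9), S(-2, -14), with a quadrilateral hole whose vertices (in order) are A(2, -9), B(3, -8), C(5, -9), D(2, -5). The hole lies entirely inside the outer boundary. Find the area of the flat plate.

Outer boundary:
Apply Gauss's area formula: 2A = Σ (x_i·y_{i+1} − x_{i+1}·y_i), indices taken mod 4.
Σ = (238) + (-110) + (38) + (128) = 294
Area = |Σ|/2 = 147.
Hole:
A→B: (2)(-8) − (3)(-9) = 11
B→C: (3)(-9) − (5)(-8) = 13
C→D: (5)(-5) − (2)(-9) = -7
D→A: (2)(-9) − (2)(-5) = -8
Σ = 9
Area = |Σ|/2 = 4.5.
Net area = 147 − 4.5 = 142.5.

142.5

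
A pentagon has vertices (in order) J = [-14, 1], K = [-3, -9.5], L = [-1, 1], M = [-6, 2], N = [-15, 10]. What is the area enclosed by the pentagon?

111.25

J→K: (-14)(-9.5) − (-3)(1) = 136
K→L: (-3)(1) − (-1)(-9.5) = -12.5
L→M: (-1)(2) − (-6)(1) = 4
M→N: (-6)(10) − (-15)(2) = -30
N→J: (-15)(1) − (-14)(10) = 125
Σ = 222.5
Area = |Σ|/2 = 111.25.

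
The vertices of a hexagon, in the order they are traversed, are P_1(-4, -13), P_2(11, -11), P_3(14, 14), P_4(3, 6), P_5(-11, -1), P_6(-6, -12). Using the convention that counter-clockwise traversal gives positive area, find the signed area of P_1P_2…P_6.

Apply Gauss's area formula: 2A = Σ (x_i·y_{i+1} − x_{i+1}·y_i), indices taken mod 6.
P_1→P_2: (-4)(-11) − (11)(-13) = 187
P_2→P_3: (11)(14) − (14)(-11) = 308
P_3→P_4: (14)(6) − (3)(14) = 42
P_4→P_5: (3)(-1) − (-11)(6) = 63
P_5→P_6: (-11)(-12) − (-6)(-1) = 126
P_6→P_1: (-6)(-13) − (-4)(-12) = 30
Σ = 756
Signed area = Σ/2 = 378 (positive ⇒ counter-clockwise traversal).

378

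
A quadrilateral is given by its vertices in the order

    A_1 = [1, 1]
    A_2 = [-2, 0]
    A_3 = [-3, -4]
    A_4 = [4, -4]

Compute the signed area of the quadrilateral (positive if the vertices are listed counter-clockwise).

23

Apply the shoelace (surveyor's) formula: 2A = Σ (x_i·y_{i+1} − x_{i+1}·y_i), indices taken mod 4.
Σ = (2) + (8) + (28) + (8) = 46
Signed area = Σ/2 = 23 (positive ⇒ counter-clockwise traversal).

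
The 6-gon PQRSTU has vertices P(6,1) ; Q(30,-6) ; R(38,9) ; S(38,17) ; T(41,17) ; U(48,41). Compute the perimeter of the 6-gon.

136

|PQ| = √((24)² + (-7)²) = √625 = 25
|QR| = √((8)² + (15)²) = √289 = 17
|RS| = √((0)² + (8)²) = √64 = 8
|ST| = √((3)² + (0)²) = √9 = 3
|TU| = √((7)² + (24)²) = √625 = 25
|UP| = √((-42)² + (-40)²) = √3364 = 58
Perimeter = 25 + 17 + 8 + 3 + 25 + 58 = 136.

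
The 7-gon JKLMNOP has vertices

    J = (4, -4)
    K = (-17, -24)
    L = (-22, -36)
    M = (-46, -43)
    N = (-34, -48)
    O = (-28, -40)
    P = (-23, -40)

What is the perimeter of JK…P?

|JK| = √((-21)² + (-20)²) = √841 = 29
|KL| = √((-5)² + (-12)²) = √169 = 13
|LM| = √((-24)² + (-7)²) = √625 = 25
|MN| = √((12)² + (-5)²) = √169 = 13
|NO| = √((6)² + (8)²) = √100 = 10
|OP| = √((5)² + (0)²) = √25 = 5
|PJ| = √((27)² + (36)²) = √2025 = 45
Perimeter = 29 + 13 + 25 + 13 + 10 + 5 + 45 = 140.

140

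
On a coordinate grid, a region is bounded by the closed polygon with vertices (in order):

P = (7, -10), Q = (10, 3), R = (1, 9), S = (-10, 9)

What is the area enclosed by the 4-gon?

Apply Gauss's area formula: 2A = Σ (x_i·y_{i+1} − x_{i+1}·y_i), indices taken mod 4.
Σ = (121) + (87) + (99) + (37) = 344
Area = |Σ|/2 = 172.

172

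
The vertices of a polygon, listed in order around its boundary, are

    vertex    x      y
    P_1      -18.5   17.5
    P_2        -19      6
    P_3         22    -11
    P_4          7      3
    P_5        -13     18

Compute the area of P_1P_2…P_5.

356

Cross-terms: 221.5, 77, 143, 165, 105.5  ⇒  Σ = 712
Area = |Σ|/2 = 356.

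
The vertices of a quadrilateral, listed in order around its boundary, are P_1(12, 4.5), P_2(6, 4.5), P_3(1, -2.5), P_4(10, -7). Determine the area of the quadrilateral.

Σ = (27) + (-19.5) + (18) + (129) = 154.5
Area = |Σ|/2 = 77.25.

77.25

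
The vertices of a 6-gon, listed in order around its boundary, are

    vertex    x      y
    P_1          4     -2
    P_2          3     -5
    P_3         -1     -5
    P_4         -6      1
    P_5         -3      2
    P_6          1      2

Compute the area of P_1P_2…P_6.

46

Apply the surveyor's formula: 2A = Σ (x_i·y_{i+1} − x_{i+1}·y_i), indices taken mod 6.
P_1→P_2: (4)(-5) − (3)(-2) = -14
P_2→P_3: (3)(-5) − (-1)(-5) = -20
P_3→P_4: (-1)(1) − (-6)(-5) = -31
P_4→P_5: (-6)(2) − (-3)(1) = -9
P_5→P_6: (-3)(2) − (1)(2) = -8
P_6→P_1: (1)(-2) − (4)(2) = -10
Σ = -92
Area = |Σ|/2 = 46.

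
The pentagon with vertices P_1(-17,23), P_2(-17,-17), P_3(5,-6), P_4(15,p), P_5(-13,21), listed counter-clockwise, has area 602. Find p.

-7

Write out the shoelace sum; only the two edges meeting at P_4 involve p:
2·Area = [(5·p − 15·(-6)) + (15·21 − (-13)·p)] + 925
       = 18·p + 1330 = 1204
⇒ p = -7.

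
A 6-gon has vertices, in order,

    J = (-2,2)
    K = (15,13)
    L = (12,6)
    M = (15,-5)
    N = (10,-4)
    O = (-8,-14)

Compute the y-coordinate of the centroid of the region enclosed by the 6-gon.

-245/249

Apply the shoelace formula. First the cross-terms c_i = x_i·y_{i+1} − x_{i+1}·y_i:
  -56, -66, -150, -10, -172, -44  ⇒  2A = -498, A = -249.
Then Σ (y_i + y_{i+1})·c_i = 1470, so ȳ = 1470 / (6·(-249)) = -245/249.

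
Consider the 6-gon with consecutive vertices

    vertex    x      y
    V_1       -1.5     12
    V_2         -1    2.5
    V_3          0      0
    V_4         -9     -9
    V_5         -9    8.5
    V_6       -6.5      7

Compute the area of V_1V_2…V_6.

Cross-terms: 8.25, 0, 0, -157.5, -7.75, -67.5  ⇒  Σ = -224.5
Area = |Σ|/2 = 112.25.

112.25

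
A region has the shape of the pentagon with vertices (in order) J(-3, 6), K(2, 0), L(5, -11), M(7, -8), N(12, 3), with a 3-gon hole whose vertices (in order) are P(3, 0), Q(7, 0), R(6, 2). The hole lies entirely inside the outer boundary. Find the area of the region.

Outer boundary:
Apply Gauss's area formula: 2A = Σ (x_i·y_{i+1} − x_{i+1}·y_i), indices taken mod 5.
Cross-terms: -12, -22, 37, 117, 81  ⇒  Σ = 201
Area = |Σ|/2 = 100.5.
Hole:
Apply the surveyor's formula: 2A = Σ (x_i·y_{i+1} − x_{i+1}·y_i), indices taken mod 3.
P→Q: (3)(0) − (7)(0) = 0
Q→R: (7)(2) − (6)(0) = 14
R→P: (6)(0) − (3)(2) = -6
Σ = 8
Area = |Σ|/2 = 4.
Net area = 100.5 − 4 = 96.5.

96.5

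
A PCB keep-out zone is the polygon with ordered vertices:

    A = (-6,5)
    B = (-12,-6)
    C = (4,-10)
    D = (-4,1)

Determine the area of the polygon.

Apply the shoelace (surveyor's) formula: 2A = Σ (x_i·y_{i+1} − x_{i+1}·y_i), indices taken mod 4.
Cross-terms: 96, 144, -36, -14  ⇒  Σ = 190
Area = |Σ|/2 = 95.

95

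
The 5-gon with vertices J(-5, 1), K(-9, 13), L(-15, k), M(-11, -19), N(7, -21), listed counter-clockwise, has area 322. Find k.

-23

Write out the shoelace sum; only the two edges meeting at L involve k:
2·Area = [((-9)·k − (-15)·13) + ((-15)·(-19) − (-11)·k)] + 210
       = 2·k + 690 = 644
⇒ k = -23.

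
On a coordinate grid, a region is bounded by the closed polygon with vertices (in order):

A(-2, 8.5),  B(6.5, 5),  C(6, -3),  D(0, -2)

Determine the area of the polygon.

Σ = (-65.25) + (-49.5) + (-12) + (-4) = -130.75
Area = |Σ|/2 = 65.375.

65.375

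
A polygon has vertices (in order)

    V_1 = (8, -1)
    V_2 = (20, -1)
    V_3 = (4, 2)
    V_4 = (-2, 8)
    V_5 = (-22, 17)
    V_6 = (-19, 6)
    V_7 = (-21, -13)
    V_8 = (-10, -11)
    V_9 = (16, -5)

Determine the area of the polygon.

Σ = (12) + (44) + (36) + (142) + (191) + (373) + (101) + (226) + (24) = 1149
Area = |Σ|/2 = 574.5.

574.5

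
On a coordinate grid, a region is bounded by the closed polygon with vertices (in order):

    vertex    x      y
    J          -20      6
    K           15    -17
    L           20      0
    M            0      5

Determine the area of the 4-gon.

Apply Gauss's area formula: 2A = Σ (x_i·y_{i+1} − x_{i+1}·y_i), indices taken mod 4.
Cross-terms: 250, 340, 100, 100  ⇒  Σ = 790
Area = |Σ|/2 = 395.

395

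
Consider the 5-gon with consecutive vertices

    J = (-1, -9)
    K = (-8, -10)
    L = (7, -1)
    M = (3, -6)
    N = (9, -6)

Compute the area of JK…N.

Apply the surveyor's formula: 2A = Σ (x_i·y_{i+1} − x_{i+1}·y_i), indices taken mod 5.
Σ = (-62) + (78) + (-39) + (36) + (-87) = -74
Area = |Σ|/2 = 37.

37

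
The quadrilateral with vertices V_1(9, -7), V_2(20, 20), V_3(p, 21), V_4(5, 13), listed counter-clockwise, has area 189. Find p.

15

The doubled signed area Σ (x_i y_{i+1} − x_{i+1} y_i) is linear in p.
With p=0 it equals 483; the coefficient of p is -7 (from the two edges through V_3).
So -7·p + 483 = 2·189 = 378 ⇒ p = 15.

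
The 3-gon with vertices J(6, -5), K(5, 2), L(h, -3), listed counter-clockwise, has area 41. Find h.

-6

The doubled signed area Σ (x_i y_{i+1} − x_{i+1} y_i) is linear in h.
With h=0 it equals 40; the coefficient of h is -7 (from the two edges through L).
So -7·h + 40 = 2·41 = 82 ⇒ h = -6.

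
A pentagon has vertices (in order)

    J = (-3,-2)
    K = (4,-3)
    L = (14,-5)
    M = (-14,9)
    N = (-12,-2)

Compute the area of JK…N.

124.5

Cross-terms: 17, 22, 56, 136, 18  ⇒  Σ = 249
Area = |Σ|/2 = 124.5.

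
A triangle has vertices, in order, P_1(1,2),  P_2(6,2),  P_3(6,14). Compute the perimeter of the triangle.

|P_1P_2| = √((5)² + (0)²) = √25 = 5
|P_2P_3| = √((0)² + (12)²) = √144 = 12
|P_3P_1| = √((-5)² + (-12)²) = √169 = 13
Perimeter = 5 + 12 + 13 = 30.

30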